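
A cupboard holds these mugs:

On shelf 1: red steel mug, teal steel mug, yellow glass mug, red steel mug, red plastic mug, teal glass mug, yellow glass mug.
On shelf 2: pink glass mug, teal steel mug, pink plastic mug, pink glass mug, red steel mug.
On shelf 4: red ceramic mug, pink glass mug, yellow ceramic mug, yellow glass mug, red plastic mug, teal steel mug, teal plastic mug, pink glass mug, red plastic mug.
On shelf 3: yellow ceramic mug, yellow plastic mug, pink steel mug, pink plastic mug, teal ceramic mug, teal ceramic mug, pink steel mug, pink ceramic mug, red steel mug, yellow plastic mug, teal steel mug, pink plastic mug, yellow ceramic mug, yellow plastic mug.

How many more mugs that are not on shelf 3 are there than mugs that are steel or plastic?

1

mugs that are not on shelf 3: 21.
mugs that are steel or plastic: 20.
21 − 20 = 1.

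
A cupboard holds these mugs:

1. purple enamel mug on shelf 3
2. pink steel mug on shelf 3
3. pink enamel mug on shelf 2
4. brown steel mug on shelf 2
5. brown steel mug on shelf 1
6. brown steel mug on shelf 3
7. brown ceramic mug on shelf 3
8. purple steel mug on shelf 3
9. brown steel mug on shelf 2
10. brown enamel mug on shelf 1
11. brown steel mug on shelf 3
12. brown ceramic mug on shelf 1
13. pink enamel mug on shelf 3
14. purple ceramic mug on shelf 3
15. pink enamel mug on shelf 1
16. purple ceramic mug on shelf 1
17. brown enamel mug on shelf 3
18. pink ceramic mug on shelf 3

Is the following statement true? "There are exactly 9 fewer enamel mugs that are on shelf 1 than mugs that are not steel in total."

enamel mugs on shelf 1: 2.
mugs that are not steel: 11.
The claim requires 11 − 2 (= 9) to equal 9, which holds.

True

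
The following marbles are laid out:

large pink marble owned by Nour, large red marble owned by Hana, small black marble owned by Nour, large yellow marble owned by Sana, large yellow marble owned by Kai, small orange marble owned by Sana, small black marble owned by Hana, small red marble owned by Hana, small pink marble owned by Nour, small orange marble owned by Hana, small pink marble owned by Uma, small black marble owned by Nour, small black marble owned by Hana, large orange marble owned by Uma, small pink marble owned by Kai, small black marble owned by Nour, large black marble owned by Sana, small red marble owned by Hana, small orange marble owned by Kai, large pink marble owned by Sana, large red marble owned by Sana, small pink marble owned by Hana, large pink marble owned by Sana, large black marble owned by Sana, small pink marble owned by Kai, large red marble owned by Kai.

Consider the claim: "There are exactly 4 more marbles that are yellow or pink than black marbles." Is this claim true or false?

False

|marbles that are yellow or pink| = 10.
|black marbles| = 7.
The claim requires 10 − 7 (= 3) to equal 4, which does not hold.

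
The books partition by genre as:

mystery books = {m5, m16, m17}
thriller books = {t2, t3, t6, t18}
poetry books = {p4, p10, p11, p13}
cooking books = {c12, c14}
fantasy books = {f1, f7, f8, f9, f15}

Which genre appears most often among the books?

Counts by genre: fantasy 5, poetry 4, thriller 4, mystery 3, cooking 2.
The maximum is 5, held uniquely by fantasy.

fantasy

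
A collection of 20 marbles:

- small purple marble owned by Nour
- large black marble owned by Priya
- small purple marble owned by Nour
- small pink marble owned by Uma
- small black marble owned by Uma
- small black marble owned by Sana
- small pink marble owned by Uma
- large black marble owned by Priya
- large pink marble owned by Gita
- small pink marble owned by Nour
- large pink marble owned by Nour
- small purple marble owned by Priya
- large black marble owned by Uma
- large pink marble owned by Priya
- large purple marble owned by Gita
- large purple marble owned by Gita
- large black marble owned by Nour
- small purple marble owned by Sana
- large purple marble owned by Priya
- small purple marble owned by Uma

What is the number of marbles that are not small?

Total marbles: 20; with the excluded value: 10; remaining 20 − 10 = 10.

10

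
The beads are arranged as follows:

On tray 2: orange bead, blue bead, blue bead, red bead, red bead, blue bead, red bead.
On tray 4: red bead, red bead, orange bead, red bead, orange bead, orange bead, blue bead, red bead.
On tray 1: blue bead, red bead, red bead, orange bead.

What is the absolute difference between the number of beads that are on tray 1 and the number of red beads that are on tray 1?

beads on tray 1: 4. red beads on tray 1: 2.
|4 − 2| = 4 − 2 = 2.

2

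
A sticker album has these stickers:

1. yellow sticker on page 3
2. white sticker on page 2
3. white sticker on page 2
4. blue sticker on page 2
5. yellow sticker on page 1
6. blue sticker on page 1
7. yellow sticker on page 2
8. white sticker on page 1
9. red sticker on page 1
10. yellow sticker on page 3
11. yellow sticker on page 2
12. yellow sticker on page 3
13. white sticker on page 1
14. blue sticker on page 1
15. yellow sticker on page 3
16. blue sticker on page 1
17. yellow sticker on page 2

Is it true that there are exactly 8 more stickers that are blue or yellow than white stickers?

True

|stickers that are blue or yellow| = 12.
|white stickers| = 4.
The claim requires 12 − 4 (= 8) to equal 8, which holds.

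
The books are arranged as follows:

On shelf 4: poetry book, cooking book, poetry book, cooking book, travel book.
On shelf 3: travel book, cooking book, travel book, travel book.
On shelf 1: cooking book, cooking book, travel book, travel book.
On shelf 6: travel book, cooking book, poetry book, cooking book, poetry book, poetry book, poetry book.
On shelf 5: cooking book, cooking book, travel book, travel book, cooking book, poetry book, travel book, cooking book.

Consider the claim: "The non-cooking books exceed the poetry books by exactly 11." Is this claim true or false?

non-cooking books: 17.
poetry books: 7.
The claim requires 17 − 7 (= 10) to equal 11, which does not hold.

False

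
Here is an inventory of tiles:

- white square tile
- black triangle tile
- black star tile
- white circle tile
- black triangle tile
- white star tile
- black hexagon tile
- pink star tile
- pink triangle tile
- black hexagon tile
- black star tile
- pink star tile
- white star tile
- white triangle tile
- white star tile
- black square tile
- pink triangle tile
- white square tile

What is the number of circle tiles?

1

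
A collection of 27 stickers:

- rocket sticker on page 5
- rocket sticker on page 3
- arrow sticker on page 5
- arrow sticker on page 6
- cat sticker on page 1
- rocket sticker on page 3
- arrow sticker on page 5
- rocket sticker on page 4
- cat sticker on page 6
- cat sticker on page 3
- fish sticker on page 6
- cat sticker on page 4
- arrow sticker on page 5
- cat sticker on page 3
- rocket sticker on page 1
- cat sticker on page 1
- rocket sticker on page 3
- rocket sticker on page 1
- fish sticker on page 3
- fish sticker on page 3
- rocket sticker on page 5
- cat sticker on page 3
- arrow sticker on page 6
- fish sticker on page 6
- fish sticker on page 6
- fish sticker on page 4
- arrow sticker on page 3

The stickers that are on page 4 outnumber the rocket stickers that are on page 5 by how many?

1

stickers on page 4: 3.
rocket stickers on page 5: 2.
3 − 2 = 1.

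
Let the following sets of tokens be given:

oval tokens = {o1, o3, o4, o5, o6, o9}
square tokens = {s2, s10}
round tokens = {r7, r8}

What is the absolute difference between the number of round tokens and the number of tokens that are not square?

round tokens: 2. tokens that are not square: 8.
|2 − 8| = 8 − 2 = 6.

6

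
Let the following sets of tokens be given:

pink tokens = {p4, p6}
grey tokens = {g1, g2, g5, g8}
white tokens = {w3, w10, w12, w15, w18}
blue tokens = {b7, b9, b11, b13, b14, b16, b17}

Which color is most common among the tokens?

blue

Counts by color: blue 7, white 5, grey 4, pink 2.
The maximum is 7, held uniquely by blue.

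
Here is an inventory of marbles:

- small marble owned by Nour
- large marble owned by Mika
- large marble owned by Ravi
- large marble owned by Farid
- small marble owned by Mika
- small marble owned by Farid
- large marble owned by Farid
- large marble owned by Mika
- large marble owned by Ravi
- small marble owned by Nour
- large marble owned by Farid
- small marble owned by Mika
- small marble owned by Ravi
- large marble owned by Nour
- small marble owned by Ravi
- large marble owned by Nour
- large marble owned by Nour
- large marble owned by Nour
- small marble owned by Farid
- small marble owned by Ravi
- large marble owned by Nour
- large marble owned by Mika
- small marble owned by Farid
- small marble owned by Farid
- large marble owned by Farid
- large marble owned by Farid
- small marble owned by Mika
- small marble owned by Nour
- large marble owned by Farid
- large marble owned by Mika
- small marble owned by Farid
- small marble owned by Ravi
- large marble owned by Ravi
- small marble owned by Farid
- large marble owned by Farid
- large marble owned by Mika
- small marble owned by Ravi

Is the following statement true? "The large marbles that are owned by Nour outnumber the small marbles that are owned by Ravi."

|large marbles owned by Nour| = 5.
|small marbles owned by Ravi| = 5.
The claim requires 5 > 5, which does not hold.

False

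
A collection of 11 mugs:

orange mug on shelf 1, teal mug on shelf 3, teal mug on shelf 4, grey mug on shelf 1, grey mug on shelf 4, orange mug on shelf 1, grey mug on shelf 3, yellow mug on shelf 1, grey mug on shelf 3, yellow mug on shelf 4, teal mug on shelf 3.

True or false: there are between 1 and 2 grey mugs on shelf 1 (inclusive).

There is 1 grey mug on shelf 1.
The claim requires 1 ≤ 1 ≤ 2, which holds.

True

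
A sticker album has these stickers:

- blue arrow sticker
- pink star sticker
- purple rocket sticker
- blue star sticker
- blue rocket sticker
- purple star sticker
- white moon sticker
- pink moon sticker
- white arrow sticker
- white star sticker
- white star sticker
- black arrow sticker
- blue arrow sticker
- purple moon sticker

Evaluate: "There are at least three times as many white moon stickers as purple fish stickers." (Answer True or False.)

True

|white moon stickers| = 1.
|purple fish stickers| = 0.
The claim requires 1 ≥ 3 × 0 = 0, which holds.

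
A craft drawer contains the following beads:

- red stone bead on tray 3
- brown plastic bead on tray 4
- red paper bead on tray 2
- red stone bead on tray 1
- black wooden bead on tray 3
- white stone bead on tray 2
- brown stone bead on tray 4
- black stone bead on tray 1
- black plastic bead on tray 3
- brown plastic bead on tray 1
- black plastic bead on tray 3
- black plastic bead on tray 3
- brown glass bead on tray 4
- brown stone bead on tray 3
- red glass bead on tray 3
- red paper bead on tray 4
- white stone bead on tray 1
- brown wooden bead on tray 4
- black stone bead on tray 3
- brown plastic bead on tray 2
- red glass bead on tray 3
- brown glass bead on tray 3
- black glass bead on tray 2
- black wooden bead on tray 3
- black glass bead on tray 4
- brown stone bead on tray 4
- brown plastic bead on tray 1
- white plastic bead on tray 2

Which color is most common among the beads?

Counts by color: brown 10, black 9, red 6, white 3.
The maximum is 10, held uniquely by brown.

brown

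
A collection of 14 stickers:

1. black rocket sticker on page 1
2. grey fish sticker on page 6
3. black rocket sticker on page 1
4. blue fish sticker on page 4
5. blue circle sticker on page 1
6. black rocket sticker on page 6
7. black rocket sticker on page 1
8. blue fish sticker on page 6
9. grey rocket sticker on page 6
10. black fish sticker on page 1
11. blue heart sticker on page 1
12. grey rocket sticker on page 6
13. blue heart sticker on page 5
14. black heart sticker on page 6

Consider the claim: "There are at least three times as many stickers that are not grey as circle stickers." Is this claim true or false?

True

|stickers that are not grey| = 11.
|circle stickers| = 1.
The claim requires 11 ≥ 3 × 1 = 3, which holds.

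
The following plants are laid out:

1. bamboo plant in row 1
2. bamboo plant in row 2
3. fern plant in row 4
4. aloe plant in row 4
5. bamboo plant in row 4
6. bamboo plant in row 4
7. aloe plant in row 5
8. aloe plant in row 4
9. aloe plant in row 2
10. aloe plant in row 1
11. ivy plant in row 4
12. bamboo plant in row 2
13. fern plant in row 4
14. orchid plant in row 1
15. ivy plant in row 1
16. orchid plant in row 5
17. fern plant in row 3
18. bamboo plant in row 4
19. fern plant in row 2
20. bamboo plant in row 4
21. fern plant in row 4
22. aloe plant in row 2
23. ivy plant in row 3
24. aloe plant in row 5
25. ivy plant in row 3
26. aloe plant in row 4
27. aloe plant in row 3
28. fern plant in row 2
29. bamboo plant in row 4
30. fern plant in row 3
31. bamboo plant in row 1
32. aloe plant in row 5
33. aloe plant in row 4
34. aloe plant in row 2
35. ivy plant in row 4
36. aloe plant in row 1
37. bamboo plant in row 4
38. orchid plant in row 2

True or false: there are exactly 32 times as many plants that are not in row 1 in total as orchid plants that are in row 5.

plants that are not in row 1: 32.
orchid plants in row 5: 1.
The claim requires 32 = 32 × 1 = 32, which holds.

True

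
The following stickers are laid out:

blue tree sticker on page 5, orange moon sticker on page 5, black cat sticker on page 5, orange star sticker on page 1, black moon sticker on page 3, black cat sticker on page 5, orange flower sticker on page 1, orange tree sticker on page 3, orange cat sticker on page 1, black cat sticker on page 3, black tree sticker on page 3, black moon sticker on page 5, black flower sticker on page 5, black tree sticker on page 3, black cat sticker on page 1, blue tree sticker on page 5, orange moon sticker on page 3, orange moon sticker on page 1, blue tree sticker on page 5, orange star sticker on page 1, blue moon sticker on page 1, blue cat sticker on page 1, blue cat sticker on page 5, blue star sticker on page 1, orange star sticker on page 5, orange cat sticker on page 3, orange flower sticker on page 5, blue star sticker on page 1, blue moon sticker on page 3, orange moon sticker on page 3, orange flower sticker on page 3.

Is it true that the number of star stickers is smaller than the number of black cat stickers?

False

|star stickers| = 5.
|black cat stickers| = 4.
The claim requires 5 < 4, which does not hold.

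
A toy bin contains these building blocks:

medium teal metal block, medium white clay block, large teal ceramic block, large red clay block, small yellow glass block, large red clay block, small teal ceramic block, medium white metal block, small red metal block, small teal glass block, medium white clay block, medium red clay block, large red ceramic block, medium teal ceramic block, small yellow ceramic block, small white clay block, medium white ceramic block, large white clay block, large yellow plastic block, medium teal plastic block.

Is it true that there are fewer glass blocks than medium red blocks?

|glass blocks| = 2.
|medium red blocks| = 1.
The claim requires 2 < 1, which does not hold.

False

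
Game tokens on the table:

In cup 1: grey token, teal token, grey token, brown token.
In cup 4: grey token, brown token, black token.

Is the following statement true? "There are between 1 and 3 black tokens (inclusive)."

|black tokens| = 1.
The claim requires 1 ≤ 1 ≤ 3, which holds.

True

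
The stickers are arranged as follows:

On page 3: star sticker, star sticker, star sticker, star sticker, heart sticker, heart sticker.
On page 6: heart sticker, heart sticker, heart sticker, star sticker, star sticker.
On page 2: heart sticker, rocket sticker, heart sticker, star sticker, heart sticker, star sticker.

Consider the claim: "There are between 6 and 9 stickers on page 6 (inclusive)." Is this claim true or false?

|stickers on page 6| = 5.
The claim requires 6 ≤ 5 ≤ 9, which does not hold.

False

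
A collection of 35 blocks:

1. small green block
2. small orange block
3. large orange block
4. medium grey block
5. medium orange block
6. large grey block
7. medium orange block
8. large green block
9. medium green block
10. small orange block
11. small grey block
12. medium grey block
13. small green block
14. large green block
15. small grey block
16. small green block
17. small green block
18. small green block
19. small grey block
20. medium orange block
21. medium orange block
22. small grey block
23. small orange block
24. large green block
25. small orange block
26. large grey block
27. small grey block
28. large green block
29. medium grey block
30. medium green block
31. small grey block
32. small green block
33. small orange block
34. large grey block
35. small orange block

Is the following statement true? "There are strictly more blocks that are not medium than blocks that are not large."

|blocks that are not medium| = 26.
|blocks that are not large| = 27.
The claim requires 26 > 27, which does not hold.

False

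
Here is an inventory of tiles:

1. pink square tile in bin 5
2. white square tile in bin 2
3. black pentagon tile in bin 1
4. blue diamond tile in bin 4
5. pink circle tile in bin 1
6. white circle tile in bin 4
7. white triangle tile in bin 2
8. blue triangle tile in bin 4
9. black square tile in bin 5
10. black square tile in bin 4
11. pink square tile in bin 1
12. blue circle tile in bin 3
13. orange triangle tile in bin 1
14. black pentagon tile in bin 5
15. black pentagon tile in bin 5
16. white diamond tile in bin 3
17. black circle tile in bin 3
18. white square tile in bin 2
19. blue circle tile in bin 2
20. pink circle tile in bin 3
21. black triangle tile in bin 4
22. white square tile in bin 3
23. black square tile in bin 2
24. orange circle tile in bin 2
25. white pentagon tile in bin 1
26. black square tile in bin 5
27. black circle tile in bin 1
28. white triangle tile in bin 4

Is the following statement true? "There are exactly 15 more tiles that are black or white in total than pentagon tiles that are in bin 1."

False

tiles that are black or white: 18.
pentagon tiles in bin 1: 2.
The claim requires 18 − 2 (= 16) to equal 15, which does not hold.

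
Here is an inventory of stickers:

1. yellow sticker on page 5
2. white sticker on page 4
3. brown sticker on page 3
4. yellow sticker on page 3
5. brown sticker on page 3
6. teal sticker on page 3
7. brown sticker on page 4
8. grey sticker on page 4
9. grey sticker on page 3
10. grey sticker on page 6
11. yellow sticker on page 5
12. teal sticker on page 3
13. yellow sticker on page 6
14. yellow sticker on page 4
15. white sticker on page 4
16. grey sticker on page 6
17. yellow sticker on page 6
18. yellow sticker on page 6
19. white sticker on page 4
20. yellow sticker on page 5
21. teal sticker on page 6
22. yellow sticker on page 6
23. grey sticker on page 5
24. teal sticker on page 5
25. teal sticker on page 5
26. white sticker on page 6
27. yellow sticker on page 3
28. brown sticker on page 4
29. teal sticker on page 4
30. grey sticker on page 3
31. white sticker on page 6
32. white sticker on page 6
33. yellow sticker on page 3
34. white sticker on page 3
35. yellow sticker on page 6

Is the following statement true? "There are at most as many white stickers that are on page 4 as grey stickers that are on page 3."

|white stickers on page 4| = 3.
|grey stickers on page 3| = 2.
The claim requires 3 ≤ 2, which does not hold.

False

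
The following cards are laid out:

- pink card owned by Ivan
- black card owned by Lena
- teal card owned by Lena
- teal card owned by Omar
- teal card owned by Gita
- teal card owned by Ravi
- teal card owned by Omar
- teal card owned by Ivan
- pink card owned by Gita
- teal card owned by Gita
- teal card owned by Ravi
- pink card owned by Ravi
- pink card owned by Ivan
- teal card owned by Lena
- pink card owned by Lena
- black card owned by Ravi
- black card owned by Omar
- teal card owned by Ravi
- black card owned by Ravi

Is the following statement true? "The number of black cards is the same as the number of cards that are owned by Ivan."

black cards: 4.
cards owned by Ivan: 3.
The claim requires 4 = 3, which does not hold.

False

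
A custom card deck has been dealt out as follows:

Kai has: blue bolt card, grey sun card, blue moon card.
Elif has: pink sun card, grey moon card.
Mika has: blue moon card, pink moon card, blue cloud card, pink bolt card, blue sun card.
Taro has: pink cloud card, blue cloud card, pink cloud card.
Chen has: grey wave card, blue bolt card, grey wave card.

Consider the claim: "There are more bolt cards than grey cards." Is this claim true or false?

bolt cards: 3.
grey cards: 4.
The claim requires 3 > 4, which does not hold.

False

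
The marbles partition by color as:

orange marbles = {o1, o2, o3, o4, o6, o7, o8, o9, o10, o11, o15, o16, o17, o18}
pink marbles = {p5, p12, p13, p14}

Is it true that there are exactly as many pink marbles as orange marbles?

False

There are 4 pink marbles.
There are 14 orange marbles.
The claim requires 4 = 14, which does not hold.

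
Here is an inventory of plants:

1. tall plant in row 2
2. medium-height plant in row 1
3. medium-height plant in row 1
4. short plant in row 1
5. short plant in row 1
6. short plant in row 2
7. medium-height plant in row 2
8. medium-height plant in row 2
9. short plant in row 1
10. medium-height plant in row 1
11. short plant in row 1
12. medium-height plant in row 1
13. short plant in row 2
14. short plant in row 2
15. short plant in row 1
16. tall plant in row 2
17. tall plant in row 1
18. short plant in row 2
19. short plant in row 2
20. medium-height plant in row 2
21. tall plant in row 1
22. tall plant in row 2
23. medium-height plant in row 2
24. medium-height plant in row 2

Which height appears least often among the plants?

Counts by height: short 10, medium-height 9, tall 5.
The minimum is 5, held uniquely by tall.

tall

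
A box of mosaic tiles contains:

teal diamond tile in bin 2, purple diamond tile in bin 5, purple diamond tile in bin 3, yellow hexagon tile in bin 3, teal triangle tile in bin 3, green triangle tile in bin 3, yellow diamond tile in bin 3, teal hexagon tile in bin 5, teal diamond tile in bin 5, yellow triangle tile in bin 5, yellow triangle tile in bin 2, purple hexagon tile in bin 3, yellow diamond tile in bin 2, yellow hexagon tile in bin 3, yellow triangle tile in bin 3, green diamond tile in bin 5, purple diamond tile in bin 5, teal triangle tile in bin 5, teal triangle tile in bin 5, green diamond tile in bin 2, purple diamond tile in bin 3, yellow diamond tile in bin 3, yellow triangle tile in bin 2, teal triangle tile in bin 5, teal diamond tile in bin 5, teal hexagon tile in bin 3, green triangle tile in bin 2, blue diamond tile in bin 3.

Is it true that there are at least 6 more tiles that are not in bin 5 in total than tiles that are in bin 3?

|tiles that are not in bin 5| = 18.
|tiles in bin 3| = 12.
The claim requires 18 − 12 = 6 ≥ 6, which holds.

True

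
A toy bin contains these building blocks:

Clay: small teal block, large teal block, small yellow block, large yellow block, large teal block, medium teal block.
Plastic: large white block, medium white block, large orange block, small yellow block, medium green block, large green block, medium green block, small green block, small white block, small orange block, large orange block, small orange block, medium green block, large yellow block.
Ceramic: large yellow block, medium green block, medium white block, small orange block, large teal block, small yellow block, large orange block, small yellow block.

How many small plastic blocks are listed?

5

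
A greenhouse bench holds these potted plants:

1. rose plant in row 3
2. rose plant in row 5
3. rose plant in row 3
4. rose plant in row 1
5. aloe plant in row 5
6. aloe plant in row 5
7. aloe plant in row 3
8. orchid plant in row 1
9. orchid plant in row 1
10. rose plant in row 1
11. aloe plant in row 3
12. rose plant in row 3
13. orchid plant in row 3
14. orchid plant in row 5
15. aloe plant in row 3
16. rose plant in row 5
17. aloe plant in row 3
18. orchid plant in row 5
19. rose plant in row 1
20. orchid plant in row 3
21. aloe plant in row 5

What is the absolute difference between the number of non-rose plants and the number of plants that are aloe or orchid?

non-rose plants: 13. plants that are aloe or orchid: 13.
|13 − 13| = 13 − 13 = 0.

0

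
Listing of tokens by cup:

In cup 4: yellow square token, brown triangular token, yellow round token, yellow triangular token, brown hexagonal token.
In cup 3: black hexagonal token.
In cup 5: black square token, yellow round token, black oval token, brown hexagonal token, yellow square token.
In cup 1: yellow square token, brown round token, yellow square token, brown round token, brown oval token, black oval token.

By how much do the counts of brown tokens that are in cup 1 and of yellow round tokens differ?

brown tokens in cup 1: 3. yellow round tokens: 2.
|3 − 2| = 3 − 2 = 1.

1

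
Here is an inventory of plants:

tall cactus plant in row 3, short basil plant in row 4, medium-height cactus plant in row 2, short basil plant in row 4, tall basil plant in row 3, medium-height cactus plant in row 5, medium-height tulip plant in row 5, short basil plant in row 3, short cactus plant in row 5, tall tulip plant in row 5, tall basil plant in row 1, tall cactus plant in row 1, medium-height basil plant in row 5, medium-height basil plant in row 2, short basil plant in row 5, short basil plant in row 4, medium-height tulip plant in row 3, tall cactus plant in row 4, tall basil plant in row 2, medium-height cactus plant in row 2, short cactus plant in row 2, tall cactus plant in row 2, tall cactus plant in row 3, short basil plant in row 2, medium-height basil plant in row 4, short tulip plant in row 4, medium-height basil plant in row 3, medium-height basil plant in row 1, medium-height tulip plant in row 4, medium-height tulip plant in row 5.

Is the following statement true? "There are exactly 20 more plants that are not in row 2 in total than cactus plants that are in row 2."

False

|plants that are not in row 2| = 23.
|cactus plants in row 2| = 4.
The claim requires 23 − 4 (= 19) to equal 20, which does not hold.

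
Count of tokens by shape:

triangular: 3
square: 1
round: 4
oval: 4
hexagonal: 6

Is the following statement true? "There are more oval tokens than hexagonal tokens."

|oval tokens| = 4.
|hexagonal tokens| = 6.
The claim requires 4 > 6, which does not hold.

False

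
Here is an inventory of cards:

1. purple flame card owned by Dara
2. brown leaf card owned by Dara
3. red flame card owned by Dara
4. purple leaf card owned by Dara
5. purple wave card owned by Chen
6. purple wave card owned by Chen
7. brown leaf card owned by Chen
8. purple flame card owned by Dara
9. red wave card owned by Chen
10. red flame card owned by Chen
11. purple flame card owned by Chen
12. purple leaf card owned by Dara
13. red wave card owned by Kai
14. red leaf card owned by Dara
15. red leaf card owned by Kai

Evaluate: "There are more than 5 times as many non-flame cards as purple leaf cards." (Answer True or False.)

False

There are 10 non-flame cards.
There are 2 purple leaf cards.
The claim requires 10 > 5 × 2 = 10, which does not hold.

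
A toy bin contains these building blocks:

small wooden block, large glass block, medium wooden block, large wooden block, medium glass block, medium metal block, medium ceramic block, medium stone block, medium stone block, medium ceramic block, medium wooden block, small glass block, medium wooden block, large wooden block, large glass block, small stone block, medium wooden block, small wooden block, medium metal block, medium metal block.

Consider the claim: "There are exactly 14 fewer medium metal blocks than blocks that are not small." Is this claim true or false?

False

medium metal blocks: 3.
blocks that are not small: 16.
The claim requires 16 − 3 (= 13) to equal 14, which does not hold.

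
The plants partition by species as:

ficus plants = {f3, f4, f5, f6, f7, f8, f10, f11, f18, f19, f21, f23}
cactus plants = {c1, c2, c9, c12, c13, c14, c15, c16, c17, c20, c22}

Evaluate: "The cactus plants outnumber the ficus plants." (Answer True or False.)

cactus plants: 11.
ficus plants: 12.
The claim requires 11 > 12, which does not hold.

False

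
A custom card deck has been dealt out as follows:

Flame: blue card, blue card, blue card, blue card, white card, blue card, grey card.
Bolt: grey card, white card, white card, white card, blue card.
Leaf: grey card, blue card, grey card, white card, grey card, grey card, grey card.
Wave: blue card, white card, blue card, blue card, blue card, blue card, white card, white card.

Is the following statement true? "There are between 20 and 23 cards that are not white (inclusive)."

cards that are not white: 19.
The claim requires 20 ≤ 19 ≤ 23, which does not hold.

False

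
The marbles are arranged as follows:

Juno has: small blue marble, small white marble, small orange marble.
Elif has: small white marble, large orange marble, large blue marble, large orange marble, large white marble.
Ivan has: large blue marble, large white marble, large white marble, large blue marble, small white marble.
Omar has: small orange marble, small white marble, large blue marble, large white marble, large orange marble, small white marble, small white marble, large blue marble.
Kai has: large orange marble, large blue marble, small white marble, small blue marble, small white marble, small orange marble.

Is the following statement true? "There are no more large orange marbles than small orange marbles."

|large orange marbles| = 4.
|small orange marbles| = 3.
The claim requires 4 ≤ 3, which does not hold.

False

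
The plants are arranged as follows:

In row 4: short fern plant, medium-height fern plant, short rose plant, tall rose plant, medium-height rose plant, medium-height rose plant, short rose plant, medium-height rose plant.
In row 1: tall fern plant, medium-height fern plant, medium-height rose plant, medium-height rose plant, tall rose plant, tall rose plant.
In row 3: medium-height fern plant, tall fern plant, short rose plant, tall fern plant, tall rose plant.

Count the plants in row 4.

8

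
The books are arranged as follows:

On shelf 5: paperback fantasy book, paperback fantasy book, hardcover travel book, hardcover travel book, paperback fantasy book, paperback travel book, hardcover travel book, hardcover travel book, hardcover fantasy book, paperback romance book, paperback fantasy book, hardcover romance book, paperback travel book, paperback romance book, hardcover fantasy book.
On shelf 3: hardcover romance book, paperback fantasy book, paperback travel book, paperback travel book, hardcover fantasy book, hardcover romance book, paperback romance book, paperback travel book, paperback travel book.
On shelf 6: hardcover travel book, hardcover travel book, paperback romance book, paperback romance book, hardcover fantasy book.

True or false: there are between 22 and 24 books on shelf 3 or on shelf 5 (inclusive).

True

|books on shelf 3 or on shelf 5| = 24.
The claim requires 22 ≤ 24 ≤ 24, which holds.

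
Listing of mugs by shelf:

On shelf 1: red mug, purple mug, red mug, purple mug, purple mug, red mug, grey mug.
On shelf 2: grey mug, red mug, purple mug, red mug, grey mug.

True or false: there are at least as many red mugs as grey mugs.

True

red mugs: 5.
grey mugs: 3.
The claim requires 5 ≥ 3, which holds.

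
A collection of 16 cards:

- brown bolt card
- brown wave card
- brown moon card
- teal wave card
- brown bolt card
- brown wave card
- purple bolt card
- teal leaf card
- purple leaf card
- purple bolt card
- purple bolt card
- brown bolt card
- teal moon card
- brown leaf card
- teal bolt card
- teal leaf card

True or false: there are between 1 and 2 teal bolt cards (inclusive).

True

There is 1 teal bolt card.
The claim requires 1 ≤ 1 ≤ 2, which holds.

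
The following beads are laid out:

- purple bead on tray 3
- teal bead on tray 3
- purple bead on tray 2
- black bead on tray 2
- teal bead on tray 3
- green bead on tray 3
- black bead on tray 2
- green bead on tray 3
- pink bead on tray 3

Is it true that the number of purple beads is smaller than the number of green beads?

purple beads: 2.
green beads: 2.
The claim requires 2 < 2, which does not hold.

False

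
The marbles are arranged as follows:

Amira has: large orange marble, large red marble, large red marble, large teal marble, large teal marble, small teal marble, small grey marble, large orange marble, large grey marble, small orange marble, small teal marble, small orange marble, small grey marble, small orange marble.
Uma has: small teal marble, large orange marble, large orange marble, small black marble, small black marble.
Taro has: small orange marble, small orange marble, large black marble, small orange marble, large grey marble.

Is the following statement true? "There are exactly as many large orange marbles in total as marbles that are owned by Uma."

False

There are 4 large orange marbles.
Count of marbles owned by Uma: 5.
The claim requires 4 = 5, which does not hold.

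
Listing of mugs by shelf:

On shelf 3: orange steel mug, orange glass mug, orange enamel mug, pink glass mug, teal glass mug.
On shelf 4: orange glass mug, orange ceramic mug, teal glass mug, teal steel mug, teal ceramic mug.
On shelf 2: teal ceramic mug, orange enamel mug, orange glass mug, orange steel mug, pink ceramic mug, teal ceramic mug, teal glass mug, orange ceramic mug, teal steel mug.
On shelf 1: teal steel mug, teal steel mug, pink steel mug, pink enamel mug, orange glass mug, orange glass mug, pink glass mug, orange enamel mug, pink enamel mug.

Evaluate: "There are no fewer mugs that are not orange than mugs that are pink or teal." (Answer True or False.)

True

mugs that are not orange: 16.
mugs that are pink or teal: 16.
The claim requires 16 ≥ 16, which holds.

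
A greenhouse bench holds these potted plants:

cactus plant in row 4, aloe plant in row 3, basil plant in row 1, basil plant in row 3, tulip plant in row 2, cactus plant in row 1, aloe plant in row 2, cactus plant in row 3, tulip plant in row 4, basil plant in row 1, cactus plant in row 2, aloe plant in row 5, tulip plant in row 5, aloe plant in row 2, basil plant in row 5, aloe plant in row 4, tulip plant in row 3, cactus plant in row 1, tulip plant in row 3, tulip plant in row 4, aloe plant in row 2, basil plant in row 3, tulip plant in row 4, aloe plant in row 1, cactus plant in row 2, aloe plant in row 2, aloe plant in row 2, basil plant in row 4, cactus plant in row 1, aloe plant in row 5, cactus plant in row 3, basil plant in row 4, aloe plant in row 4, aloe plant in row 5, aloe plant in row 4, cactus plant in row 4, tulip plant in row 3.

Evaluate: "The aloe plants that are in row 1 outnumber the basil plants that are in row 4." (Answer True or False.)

False

There is 1 aloe plant in row 1.
There are 2 basil plants in row 4.
The claim requires 1 > 2, which does not hold.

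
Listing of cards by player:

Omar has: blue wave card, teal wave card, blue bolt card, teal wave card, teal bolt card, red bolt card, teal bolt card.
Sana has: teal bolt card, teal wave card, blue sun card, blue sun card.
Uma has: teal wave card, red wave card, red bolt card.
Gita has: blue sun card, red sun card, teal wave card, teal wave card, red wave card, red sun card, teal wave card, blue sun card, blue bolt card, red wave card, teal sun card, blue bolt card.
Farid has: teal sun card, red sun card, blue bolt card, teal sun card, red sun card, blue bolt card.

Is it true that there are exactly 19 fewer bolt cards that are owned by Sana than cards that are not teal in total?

|bolt cards owned by Sana| = 1.
|cards that are not teal| = 19.
The claim requires 19 − 1 (= 18) to equal 19, which does not hold.

False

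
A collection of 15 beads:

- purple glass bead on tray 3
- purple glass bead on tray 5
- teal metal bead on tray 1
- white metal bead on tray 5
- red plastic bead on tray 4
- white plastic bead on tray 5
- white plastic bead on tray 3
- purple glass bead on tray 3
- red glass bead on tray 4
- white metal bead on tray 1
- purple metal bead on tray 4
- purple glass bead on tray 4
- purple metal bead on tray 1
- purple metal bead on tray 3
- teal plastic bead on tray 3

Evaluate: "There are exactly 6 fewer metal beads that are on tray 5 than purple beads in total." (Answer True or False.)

True

There is 1 metal bead on tray 5.
There are 7 purple beads.
The claim requires 7 − 1 (= 6) to equal 6, which holds.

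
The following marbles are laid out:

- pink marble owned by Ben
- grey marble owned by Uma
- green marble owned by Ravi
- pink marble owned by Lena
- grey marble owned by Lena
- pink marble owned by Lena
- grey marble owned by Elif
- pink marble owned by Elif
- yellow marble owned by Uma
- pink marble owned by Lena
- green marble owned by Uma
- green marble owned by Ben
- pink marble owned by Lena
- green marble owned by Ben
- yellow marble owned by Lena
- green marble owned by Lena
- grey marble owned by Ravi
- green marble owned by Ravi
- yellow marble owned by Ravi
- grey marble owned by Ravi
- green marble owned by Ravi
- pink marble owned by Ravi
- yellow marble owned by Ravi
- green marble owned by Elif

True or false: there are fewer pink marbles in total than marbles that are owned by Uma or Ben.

False

There are 7 pink marbles.
Count of marbles owned by Uma or Ben: 6.
The claim requires 7 < 6, which does not hold.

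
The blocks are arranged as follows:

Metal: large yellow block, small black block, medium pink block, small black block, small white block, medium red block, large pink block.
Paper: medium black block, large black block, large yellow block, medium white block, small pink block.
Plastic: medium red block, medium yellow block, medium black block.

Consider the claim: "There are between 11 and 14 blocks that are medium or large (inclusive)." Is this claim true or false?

|blocks that are medium or large| = 11.
The claim requires 11 ≤ 11 ≤ 14, which holds.

True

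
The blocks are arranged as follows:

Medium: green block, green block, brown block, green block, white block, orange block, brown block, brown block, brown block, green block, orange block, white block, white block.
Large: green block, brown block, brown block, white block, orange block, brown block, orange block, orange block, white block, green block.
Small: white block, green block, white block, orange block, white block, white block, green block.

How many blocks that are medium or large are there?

23

large: 10; medium: 13; together 10 + 13 = 23.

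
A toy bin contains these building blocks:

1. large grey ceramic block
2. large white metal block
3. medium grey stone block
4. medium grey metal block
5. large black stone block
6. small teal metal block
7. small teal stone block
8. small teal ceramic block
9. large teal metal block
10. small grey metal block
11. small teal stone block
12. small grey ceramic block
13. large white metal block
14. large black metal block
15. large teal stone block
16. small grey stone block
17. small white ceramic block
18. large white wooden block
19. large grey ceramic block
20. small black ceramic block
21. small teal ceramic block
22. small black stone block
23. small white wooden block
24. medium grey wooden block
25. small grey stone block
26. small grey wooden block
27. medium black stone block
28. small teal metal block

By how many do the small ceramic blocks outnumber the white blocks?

small ceramic blocks: 5.
white blocks: 5.
5 − 5 = 0.

0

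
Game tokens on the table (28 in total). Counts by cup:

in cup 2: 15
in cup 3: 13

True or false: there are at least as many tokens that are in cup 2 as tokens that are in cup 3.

True

tokens in cup 2: 15.
tokens in cup 3: 13.
The claim requires 15 ≥ 13, which holds.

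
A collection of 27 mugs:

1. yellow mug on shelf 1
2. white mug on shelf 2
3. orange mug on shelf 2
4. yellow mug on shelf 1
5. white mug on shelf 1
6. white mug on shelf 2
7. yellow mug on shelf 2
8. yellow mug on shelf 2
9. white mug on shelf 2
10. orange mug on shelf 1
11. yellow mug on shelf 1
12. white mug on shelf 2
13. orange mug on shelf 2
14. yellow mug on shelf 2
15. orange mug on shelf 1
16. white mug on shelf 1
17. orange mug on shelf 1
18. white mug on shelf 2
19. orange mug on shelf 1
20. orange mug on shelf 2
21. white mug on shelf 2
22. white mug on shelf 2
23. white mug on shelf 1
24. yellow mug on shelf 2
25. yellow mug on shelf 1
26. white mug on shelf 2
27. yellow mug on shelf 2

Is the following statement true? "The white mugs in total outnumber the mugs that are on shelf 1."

False

There are 11 white mugs.
There are 11 mugs on shelf 1.
The claim requires 11 > 11, which does not hold.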